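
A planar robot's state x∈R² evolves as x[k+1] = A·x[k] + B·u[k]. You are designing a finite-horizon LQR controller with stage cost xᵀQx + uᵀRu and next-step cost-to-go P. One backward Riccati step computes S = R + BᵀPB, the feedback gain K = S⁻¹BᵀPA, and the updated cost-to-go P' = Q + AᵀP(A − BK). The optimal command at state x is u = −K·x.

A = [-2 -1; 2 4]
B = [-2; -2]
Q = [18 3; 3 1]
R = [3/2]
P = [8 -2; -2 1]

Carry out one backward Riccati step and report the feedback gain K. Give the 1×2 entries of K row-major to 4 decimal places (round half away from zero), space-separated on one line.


BᵀP = [-12.0000 2.0000]
S = R + BᵀPB = [3/2] + [20.0000] = [21.5000]
BᵀPA = [28.0000 20.0000]
K = S⁻¹·BᵀPA = [1.3023 0.9302]
A−BK = [0.6047 0.8605; 4.6047 5.8605]
AᵀP(A−BK) = [15.5349 17.9535; 17.9535 21.3953]
P' = Q + AᵀP(A−BK) = [33.5349 20.9535; 20.9535 22.3953]
tr(P') = 55.9302

1.3023 0.9302


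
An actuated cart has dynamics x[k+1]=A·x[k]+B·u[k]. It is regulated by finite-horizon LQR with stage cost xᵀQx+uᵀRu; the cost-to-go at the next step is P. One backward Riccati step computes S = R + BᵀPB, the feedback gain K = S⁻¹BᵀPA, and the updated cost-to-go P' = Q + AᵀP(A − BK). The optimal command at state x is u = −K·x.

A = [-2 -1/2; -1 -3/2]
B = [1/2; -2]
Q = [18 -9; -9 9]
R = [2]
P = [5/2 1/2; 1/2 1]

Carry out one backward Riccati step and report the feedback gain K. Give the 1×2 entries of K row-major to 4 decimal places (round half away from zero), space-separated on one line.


0.2222 0.4444

BᵀP = [0.2500 -1.7500]
S = R + BᵀPB = [2] + [3.6250] = [5.6250]
BᵀPA = [1.2500 2.5000]
K = S⁻¹·BᵀPA = [0.2222 0.4444]
A−BK = [-2.1111 -0.7222; -0.5556 -0.6111]
AᵀP(A−BK) = [12.7222 5.1944; 5.1944 2.5139]
P' = Q + AᵀP(A−BK) = [30.7222 -3.8056; -3.8056 11.5139]
tr(P') = 42.2361


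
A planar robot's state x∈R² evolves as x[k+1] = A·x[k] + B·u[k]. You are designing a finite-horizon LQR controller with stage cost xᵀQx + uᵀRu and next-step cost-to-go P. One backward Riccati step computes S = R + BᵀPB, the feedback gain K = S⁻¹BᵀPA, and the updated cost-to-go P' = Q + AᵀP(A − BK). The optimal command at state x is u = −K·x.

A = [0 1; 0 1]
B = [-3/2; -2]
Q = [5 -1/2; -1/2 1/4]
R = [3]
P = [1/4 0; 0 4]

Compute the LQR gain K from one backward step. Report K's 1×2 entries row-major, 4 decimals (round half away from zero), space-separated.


BᵀP = [-0.3750 -8.0000]
S = R + BᵀPB = [3] + [16.5625] = [19.5625]
BᵀPA = [0.0000 -8.3750]
K = S⁻¹·BᵀPA = [0.0000 -0.4281]
A−BK = [0.0000 0.3578; 0.0000 0.1438]
AᵀP(A−BK) = [0.0000 0.0000; 0.0000 0.6645]
P' = Q + AᵀP(A−BK) = [5.0000 -0.5000; -0.5000 0.9145]
tr(P') = 5.9145

0.0000 -0.4281


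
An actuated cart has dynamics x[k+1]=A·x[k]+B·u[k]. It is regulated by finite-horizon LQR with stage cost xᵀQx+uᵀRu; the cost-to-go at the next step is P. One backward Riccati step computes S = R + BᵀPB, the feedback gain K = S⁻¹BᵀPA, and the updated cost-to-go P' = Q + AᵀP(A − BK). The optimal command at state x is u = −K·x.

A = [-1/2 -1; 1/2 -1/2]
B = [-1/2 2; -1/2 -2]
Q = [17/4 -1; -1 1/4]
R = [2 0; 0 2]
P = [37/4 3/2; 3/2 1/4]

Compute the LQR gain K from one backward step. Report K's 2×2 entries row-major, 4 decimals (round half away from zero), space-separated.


0.0720 0.1920 -0.2090 -0.5365

BᵀP = [-5.3750 -0.8750; 15.5000 2.5000]
S = R + BᵀPB = [2 0; 0 2] + [3.1250 -9.0000; -9.0000 26.0000] = [5.1250 -9.0000; -9.0000 28.0000]
BᵀPA = [2.2500 5.8125; -6.5000 -16.7500]
K = S⁻¹·BᵀPA = [0.0720 0.1920; -0.2090 -0.5365]
A−BK = [-0.0460 0.1690; 0.1180 -1.4770]
AᵀP(A−BK) = [0.1045 0.2683; 0.2683 0.7101]
P' = Q + AᵀP(A−BK) = [4.3545 -0.7318; -0.7318 0.9601]
tr(P') = 5.3146


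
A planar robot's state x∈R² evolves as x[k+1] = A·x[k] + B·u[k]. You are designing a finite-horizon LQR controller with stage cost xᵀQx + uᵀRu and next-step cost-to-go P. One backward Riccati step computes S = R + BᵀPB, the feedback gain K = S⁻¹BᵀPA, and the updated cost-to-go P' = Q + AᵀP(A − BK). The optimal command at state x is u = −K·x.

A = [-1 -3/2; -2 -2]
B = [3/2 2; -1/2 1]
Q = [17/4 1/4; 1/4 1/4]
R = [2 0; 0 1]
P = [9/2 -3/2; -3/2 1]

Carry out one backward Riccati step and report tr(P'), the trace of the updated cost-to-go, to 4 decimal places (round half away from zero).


7.1163

BᵀP = [7.5000 -2.7500; 7.5000 -2.0000]
S = R + BᵀPB = [2 0; 0 1] + [12.6250 12.2500; 12.2500 13.0000] = [14.6250 12.2500; 12.2500 14.0000]
BᵀPA = [-2.0000 -5.7500; -3.5000 -7.2500]
K = S⁻¹·BᵀPA = [0.2720 0.1520; -0.4880 -0.6509]
A−BK = [-0.4320 -0.4263; -1.3760 -1.2731]
AᵀP(A−BK) = [1.3360 1.2760; 1.2760 1.2803]
P' = Q + AᵀP(A−BK) = [5.5860 1.5260; 1.5260 1.5303]
tr(P') = 7.1163


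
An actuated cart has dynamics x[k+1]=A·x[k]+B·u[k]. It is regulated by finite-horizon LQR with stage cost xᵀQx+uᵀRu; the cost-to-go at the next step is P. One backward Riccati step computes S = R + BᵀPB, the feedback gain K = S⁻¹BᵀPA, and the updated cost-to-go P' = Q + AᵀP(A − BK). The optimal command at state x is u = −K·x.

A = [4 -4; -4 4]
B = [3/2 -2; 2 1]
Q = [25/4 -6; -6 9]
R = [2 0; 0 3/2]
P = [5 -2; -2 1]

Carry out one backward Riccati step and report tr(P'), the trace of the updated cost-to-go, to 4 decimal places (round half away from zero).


32.0198

BᵀP = [3.5000 -1.0000; -12.0000 5.0000]
S = R + BᵀPB = [2 0; 0 3/2] + [3.2500 -8.0000; -8.0000 29.0000] = [5.2500 -8.0000; -8.0000 30.5000]
BᵀPA = [18.0000 -18.0000; -68.0000 68.0000]
K = S⁻¹·BᵀPA = [0.0520 -0.0520; -2.2159 2.2159]
A−BK = [-0.5098 0.5098; -1.8882 1.8882]
AᵀP(A−BK) = [8.3849 -8.3849; -8.3849 8.3849]
P' = Q + AᵀP(A−BK) = [14.6349 -14.3849; -14.3849 17.3849]
tr(P') = 32.0198


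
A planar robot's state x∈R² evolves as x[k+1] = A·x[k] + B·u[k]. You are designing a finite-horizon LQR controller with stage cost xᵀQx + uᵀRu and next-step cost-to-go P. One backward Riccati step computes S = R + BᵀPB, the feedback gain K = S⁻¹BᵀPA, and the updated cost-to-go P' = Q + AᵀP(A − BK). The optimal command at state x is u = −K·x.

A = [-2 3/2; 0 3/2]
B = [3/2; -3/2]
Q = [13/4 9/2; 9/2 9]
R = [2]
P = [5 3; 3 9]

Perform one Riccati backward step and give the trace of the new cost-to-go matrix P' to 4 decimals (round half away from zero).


BᵀP = [3.0000 -9.0000]
S = R + BᵀPB = [2] + [18.0000] = [20.0000]
BᵀPA = [-6.0000 -9.0000]
K = S⁻¹·BᵀPA = [-0.3000 -0.4500]
A−BK = [-1.5500 2.1750; -0.4500 0.8250]
AᵀP(A−BK) = [18.2000 -26.7000; -26.7000 40.9500]
P' = Q + AᵀP(A−BK) = [21.4500 -22.2000; -22.2000 49.9500]
tr(P') = 71.4000

71.4000


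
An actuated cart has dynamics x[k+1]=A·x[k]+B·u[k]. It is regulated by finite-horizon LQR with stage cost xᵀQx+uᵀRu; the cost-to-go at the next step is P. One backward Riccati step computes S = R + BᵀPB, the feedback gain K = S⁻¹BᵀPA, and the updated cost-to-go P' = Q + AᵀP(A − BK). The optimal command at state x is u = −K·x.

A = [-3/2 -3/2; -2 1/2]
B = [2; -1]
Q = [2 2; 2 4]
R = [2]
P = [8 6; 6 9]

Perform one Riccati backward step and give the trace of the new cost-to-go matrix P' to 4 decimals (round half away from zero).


BᵀP = [10.0000 3.0000]
S = R + BᵀPB = [2] + [17.0000] = [19.0000]
BᵀPA = [-21.0000 -13.5000]
K = S⁻¹·BᵀPA = [-1.1053 -0.7105]
A−BK = [0.7105 -0.0789; -3.1053 -0.2105]
AᵀP(A−BK) = [66.7895 7.5789; 7.5789 1.6579]
P' = Q + AᵀP(A−BK) = [68.7895 9.5789; 9.5789 5.6579]
tr(P') = 74.4474

74.4474


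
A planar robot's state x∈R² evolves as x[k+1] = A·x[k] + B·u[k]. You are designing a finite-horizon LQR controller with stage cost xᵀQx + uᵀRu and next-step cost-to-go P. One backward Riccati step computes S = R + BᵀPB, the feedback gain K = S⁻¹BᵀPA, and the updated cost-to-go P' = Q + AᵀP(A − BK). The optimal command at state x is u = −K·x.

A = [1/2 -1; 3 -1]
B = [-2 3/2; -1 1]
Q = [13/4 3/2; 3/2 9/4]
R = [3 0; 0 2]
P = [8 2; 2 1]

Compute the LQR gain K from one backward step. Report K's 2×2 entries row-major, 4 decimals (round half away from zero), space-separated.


-0.2439 0.2744 0.4146 -0.3415

BᵀP = [-18.0000 -5.0000; 14.0000 4.0000]
S = R + BᵀPB = [3 0; 0 2] + [41.0000 -32.0000; -32.0000 25.0000] = [44.0000 -32.0000; -32.0000 27.0000]
BᵀPA = [-24.0000 23.0000; 19.0000 -18.0000]
K = S⁻¹·BᵀPA = [-0.2439 0.2744; 0.4146 -0.3415]
A−BK = [-0.6098 0.0610; 2.3415 -0.3841]
AᵀP(A−BK) = [3.2683 -0.9268; -0.9268 0.5427]
P' = Q + AᵀP(A−BK) = [6.5183 0.5732; 0.5732 2.7927]
tr(P') = 9.3110


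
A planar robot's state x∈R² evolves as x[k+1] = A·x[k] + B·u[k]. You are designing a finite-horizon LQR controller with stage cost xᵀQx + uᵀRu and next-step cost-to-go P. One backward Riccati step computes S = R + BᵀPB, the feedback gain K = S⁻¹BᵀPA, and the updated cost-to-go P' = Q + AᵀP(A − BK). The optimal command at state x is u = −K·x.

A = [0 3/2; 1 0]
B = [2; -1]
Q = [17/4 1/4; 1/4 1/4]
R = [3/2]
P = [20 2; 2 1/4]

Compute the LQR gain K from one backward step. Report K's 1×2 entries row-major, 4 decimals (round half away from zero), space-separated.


BᵀP = [38.0000 3.7500]
S = R + BᵀPB = [3/2] + [72.2500] = [73.7500]
BᵀPA = [3.7500 57.0000]
K = S⁻¹·BᵀPA = [0.0508 0.7729]
A−BK = [-0.1017 -0.0458; 1.0508 0.7729]
AᵀP(A−BK) = [0.0593 0.1017; 0.1017 0.9458]
P' = Q + AᵀP(A−BK) = [4.3093 0.3517; 0.3517 1.1958]
tr(P') = 5.5051

0.0508 0.7729


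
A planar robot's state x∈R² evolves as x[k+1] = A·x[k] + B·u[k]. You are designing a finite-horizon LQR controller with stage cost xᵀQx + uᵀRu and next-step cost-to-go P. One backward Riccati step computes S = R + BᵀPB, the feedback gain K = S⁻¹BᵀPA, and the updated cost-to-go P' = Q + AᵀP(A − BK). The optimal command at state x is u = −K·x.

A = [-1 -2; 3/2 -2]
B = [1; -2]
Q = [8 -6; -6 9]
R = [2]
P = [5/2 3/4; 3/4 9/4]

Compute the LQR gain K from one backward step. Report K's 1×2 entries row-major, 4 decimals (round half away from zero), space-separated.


-0.6310 0.5238

BᵀP = [1.0000 -3.7500]
S = R + BᵀPB = [2] + [8.5000] = [10.5000]
BᵀPA = [-6.6250 5.5000]
K = S⁻¹·BᵀPA = [-0.6310 0.5238]
A−BK = [-0.3690 -2.5238; 0.2381 -0.9524]
AᵀP(A−BK) = [1.1324 0.9702; 0.9702 22.1190]
P' = Q + AᵀP(A−BK) = [9.1324 -5.0298; -5.0298 31.1190]
tr(P') = 40.2515


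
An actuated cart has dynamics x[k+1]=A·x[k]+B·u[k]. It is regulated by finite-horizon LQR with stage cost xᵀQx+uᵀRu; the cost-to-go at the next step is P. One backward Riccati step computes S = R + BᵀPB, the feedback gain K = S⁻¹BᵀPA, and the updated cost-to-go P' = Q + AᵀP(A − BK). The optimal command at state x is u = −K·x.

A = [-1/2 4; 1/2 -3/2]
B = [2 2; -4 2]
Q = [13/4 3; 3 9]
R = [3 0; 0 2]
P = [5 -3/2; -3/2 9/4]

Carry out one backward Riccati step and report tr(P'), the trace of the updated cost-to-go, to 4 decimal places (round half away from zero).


16.9220

BᵀP = [16.0000 -12.0000; 7.0000 1.5000]
S = R + BᵀPB = [3 0; 0 2] + [80.0000 8.0000; 8.0000 17.0000] = [83.0000 8.0000; 8.0000 19.0000]
BᵀPA = [-14.0000 82.0000; -2.7500 25.7500]
K = S⁻¹·BᵀPA = [-0.1613 0.8936; -0.0768 0.9790]
A−BK = [-0.0238 0.2548; 0.0086 0.1163]
AᵀP(A−BK) = [0.0934 -0.6100; -0.6100 4.5786]
P' = Q + AᵀP(A−BK) = [3.3434 2.3900; 2.3900 13.5786]
tr(P') = 16.9220


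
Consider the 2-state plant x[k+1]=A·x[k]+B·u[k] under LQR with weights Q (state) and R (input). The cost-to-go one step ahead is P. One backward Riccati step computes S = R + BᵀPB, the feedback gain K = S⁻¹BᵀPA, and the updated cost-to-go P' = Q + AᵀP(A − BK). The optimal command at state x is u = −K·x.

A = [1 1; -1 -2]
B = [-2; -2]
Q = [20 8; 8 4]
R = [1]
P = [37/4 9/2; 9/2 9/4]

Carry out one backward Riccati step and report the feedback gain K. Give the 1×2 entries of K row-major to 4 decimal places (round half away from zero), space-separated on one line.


-0.1687 -0.0060

BᵀP = [-27.5000 -13.5000]
S = R + BᵀPB = [1] + [82.0000] = [83.0000]
BᵀPA = [-14.0000 -0.5000]
K = S⁻¹·BᵀPA = [-0.1687 -0.0060]
A−BK = [0.6627 0.9880; -1.3373 -2.0120]
AᵀP(A−BK) = [0.1386 0.1657; 0.1657 0.2470]
P' = Q + AᵀP(A−BK) = [20.1386 8.1657; 8.1657 4.2470]
tr(P') = 24.3855


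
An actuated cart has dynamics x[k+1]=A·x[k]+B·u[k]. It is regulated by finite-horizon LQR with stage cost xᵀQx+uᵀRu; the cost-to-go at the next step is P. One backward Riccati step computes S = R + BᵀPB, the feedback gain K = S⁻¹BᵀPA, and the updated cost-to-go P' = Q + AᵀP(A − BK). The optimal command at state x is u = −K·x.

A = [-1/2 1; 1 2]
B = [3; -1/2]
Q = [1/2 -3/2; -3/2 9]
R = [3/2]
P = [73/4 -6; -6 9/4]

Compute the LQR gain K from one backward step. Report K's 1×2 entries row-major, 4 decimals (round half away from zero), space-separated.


-0.2604 0.1058

BᵀP = [57.7500 -19.1250]
S = R + BᵀPB = [3/2] + [182.8125] = [184.3125]
BᵀPA = [-48.0000 19.5000]
K = S⁻¹·BᵀPA = [-0.2604 0.1058]
A−BK = [0.2813 0.6826; 0.8698 2.0529]
AᵀP(A−BK) = [0.3120 0.4533; 0.4533 1.1869]
P' = Q + AᵀP(A−BK) = [0.8120 -1.0467; -1.0467 10.1869]
tr(P') = 10.9989


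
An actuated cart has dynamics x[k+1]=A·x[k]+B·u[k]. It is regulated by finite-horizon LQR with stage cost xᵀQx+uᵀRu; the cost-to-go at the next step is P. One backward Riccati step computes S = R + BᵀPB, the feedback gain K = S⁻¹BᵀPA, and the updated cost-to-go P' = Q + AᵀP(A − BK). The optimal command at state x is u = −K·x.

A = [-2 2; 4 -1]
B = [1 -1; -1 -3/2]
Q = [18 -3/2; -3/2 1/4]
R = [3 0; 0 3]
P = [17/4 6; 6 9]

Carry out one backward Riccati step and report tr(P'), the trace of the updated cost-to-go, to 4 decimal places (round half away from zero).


BᵀP = [-1.7500 -3.0000; -13.2500 -19.5000]
S = R + BᵀPB = [3 0; 0 3] + [1.2500 6.2500; 6.2500 42.5000] = [4.2500 6.2500; 6.2500 45.5000]
BᵀPA = [-8.5000 -0.5000; -51.5000 -7.0000]
K = S⁻¹·BᵀPA = [-0.4204 0.1361; -1.0741 -0.1725]
A−BK = [-2.6537 1.6914; 1.9684 -1.1227]
AᵀP(A−BK) = [6.1094 -0.7290; -0.7290 0.8603]
P' = Q + AᵀP(A−BK) = [24.1094 -2.2290; -2.2290 1.1103]
tr(P') = 25.2196

25.2196


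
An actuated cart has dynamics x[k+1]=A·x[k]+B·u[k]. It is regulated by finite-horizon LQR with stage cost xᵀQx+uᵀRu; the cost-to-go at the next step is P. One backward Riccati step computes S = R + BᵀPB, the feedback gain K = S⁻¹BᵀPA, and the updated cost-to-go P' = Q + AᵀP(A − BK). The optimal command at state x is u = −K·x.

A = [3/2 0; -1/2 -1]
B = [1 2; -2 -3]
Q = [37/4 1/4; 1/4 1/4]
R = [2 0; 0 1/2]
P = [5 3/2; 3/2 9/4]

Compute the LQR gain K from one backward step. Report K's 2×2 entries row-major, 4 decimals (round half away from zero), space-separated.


-0.5000 0.3333 0.7308 -0.0256

BᵀP = [2.0000 -3.0000; 5.5000 -3.7500]
S = R + BᵀPB = [2 0; 0 1/2] + [8.0000 13.0000; 13.0000 22.2500] = [10.0000 13.0000; 13.0000 22.7500]
BᵀPA = [4.5000 3.0000; 10.1250 3.7500]
K = S⁻¹·BᵀPA = [-0.5000 0.3333; 0.7308 -0.0256]
A−BK = [0.5385 -0.2821; 0.6923 -0.4103]
AᵀP(A−BK) = [4.4135 -2.3654; -2.3654 1.3462]
P' = Q + AᵀP(A−BK) = [13.6635 -2.1154; -2.1154 1.5962]
tr(P') = 15.2596


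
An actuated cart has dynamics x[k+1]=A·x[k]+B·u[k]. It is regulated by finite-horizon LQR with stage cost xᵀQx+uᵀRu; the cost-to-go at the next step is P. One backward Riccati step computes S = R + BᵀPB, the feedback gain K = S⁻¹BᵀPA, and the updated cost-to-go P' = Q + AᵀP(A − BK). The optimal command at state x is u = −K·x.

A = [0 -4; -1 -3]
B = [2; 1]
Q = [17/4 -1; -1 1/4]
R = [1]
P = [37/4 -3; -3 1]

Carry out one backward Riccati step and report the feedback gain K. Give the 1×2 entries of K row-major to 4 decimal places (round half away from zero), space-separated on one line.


0.1852 -1.7407

BᵀP = [15.5000 -5.0000]
S = R + BᵀPB = [1] + [26.0000] = [27.0000]
BᵀPA = [5.0000 -47.0000]
K = S⁻¹·BᵀPA = [0.1852 -1.7407]
A−BK = [-0.3704 -0.5185; -1.1852 -1.2593]
AᵀP(A−BK) = [0.0741 -0.2963; -0.2963 3.1852]
P' = Q + AᵀP(A−BK) = [4.3241 -1.2963; -1.2963 3.4352]
tr(P') = 7.7593


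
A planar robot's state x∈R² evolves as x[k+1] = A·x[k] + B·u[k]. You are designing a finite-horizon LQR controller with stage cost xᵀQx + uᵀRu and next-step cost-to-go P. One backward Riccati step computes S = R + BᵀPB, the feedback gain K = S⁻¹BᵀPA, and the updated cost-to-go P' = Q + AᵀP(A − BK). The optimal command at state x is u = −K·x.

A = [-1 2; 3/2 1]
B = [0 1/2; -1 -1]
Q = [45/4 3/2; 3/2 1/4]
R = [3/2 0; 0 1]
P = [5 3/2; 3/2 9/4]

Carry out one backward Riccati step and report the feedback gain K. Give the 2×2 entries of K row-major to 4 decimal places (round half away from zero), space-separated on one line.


BᵀP = [-1.5000 -2.2500; 1.0000 -1.5000]
S = R + BᵀPB = [3/2 0; 0 1] + [2.2500 1.5000; 1.5000 2.0000] = [3.7500 1.5000; 1.5000 3.0000]
BᵀPA = [-1.8750 -5.2500; -3.2500 0.5000]
K = S⁻¹·BᵀPA = [-0.0833 -1.8333; -1.0417 1.0833]
A−BK = [-0.4792 1.4583; 0.3750 0.2500]
AᵀP(A−BK) = [2.0208 -3.5417; -3.5417 18.0833]
P' = Q + AᵀP(A−BK) = [13.2708 -2.0417; -2.0417 18.3333]
tr(P') = 31.6042

-0.0833 -1.8333 -1.0417 1.0833


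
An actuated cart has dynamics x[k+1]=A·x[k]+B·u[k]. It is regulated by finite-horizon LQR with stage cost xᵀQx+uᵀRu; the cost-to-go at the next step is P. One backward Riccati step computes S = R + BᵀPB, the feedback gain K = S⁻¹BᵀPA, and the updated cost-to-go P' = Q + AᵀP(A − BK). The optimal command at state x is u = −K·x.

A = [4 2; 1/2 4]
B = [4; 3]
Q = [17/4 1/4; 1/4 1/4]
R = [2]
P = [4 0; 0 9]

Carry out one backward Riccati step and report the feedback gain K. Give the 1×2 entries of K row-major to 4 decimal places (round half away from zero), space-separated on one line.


BᵀP = [16.0000 27.0000]
S = R + BᵀPB = [2] + [145.0000] = [147.0000]
BᵀPA = [77.5000 140.0000]
K = S⁻¹·BᵀPA = [0.5272 0.9524]
A−BK = [1.8912 -1.8095; -1.0816 1.1429]
AᵀP(A−BK) = [25.3912 -23.8095; -23.8095 26.6667]
P' = Q + AᵀP(A−BK) = [29.6412 -23.5595; -23.5595 26.9167]
tr(P') = 56.5578

0.5272 0.9524


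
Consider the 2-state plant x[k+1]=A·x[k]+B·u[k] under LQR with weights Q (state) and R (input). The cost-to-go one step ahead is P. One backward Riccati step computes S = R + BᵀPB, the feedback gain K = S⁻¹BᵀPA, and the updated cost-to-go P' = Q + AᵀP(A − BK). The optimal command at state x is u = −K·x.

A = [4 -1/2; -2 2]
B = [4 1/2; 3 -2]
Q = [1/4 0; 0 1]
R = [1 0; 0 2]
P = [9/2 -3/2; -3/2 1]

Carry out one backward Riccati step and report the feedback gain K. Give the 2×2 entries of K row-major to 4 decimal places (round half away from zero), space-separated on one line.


BᵀP = [13.5000 -3.0000; 5.2500 -2.7500]
S = R + BᵀPB = [1 0; 0 2] + [45.0000 12.7500; 12.7500 8.1250] = [46.0000 12.7500; 12.7500 10.1250]
BᵀPA = [60.0000 -12.7500; 26.5000 -8.1250]
K = S⁻¹·BᵀPA = [0.8893 -0.0841; 1.4974 -0.6966]
A−BK = [-0.3059 0.1847; -1.6731 0.8592]
AᵀP(A−BK) = [6.9602 -2.9948; -2.9948 1.3931]
P' = Q + AᵀP(A−BK) = [7.2102 -2.9948; -2.9948 2.3931]
tr(P') = 9.6033

0.8893 -0.0841 1.4974 -0.6966


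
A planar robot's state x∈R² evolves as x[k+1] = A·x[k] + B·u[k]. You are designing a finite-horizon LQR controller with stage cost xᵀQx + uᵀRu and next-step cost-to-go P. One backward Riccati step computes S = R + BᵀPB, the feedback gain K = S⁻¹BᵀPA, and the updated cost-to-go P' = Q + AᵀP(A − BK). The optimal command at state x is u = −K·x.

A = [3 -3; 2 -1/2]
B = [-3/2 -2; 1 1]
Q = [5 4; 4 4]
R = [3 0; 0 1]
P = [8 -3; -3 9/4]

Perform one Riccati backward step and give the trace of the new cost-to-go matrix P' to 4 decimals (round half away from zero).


23.6104

BᵀP = [-15.0000 6.7500; -19.0000 8.2500]
S = R + BᵀPB = [3 0; 0 1] + [29.2500 36.7500; 36.7500 46.2500] = [32.2500 36.7500; 36.7500 47.2500]
BᵀPA = [-31.5000 41.6250; -40.5000 52.8750]
K = S⁻¹·BᵀPA = [0.0000 0.1364; -0.8571 1.0130]
A−BK = [1.2857 -0.7695; 2.8571 -1.6494]
AᵀP(A−BK) = [10.2857 -6.4286; -6.4286 4.3247]
P' = Q + AᵀP(A−BK) = [15.2857 -2.4286; -2.4286 8.3247]
tr(P') = 23.6104


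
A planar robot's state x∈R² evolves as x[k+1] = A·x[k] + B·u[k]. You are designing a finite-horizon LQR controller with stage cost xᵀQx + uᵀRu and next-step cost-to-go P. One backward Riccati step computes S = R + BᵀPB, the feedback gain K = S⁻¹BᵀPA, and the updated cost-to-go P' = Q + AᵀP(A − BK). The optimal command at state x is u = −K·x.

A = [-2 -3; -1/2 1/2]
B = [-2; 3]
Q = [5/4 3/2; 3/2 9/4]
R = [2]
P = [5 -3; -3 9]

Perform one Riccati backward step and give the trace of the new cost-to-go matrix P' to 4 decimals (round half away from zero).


33.8094

BᵀP = [-19.0000 33.0000]
S = R + BᵀPB = [2] + [137.0000] = [139.0000]
BᵀPA = [21.5000 73.5000]
K = S⁻¹·BᵀPA = [0.1547 0.5288]
A−BK = [-1.6906 -1.9424; -0.9640 -1.0863]
AᵀP(A−BK) = [12.9245 14.8813; 14.8813 17.3849]
P' = Q + AᵀP(A−BK) = [14.1745 16.3813; 16.3813 19.6349]
tr(P') = 33.8094


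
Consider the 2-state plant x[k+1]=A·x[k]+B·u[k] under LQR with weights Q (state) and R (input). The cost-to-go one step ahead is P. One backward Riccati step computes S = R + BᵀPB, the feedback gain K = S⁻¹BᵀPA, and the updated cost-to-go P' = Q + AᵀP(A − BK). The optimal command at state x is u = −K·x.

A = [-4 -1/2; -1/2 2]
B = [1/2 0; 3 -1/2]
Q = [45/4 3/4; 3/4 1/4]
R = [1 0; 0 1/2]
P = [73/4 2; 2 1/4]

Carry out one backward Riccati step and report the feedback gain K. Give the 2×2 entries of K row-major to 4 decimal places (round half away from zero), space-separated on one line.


BᵀP = [15.1250 1.7500; -1.0000 -0.1250]
S = R + BᵀPB = [1 0; 0 1/2] + [12.8125 -0.8750; -0.8750 0.0625] = [13.8125 -0.8750; -0.8750 0.5625]
BᵀPA = [-61.3750 -4.0625; 4.0625 0.2500]
K = S⁻¹·BᵀPA = [-4.4216 -0.2950; 0.3441 -0.0145]
A−BK = [-1.7892 -0.3525; 12.9370 2.8779]
AᵀP(A−BK) = [27.2864 2.7011; 2.7011 0.3675]
P' = Q + AᵀP(A−BK) = [38.5364 3.4511; 3.4511 0.6175]
tr(P') = 39.1539

-4.4216 -0.2950 0.3441 -0.0145


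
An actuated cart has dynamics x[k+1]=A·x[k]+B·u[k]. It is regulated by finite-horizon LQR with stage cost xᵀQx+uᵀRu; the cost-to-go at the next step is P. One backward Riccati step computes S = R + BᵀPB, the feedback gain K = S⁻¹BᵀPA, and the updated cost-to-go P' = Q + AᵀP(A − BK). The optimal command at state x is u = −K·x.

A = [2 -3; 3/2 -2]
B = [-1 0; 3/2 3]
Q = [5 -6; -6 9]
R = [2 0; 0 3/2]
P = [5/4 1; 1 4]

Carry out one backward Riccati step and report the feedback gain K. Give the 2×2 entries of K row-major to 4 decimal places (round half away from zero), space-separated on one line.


-0.4923 0.7538 0.8369 -1.1815

BᵀP = [0.2500 5.0000; 3.0000 12.0000]
S = R + BᵀPB = [2 0; 0 3/2] + [7.2500 15.0000; 15.0000 36.0000] = [9.2500 15.0000; 15.0000 37.5000]
BᵀPA = [8.0000 -10.7500; 24.0000 -33.0000]
K = S⁻¹·BᵀPA = [-0.4923 0.7538; 0.8369 -1.1815]
A−BK = [1.5077 -2.2462; -0.2723 0.4138]
AᵀP(A−BK) = [3.8523 -5.6738; -5.6738 8.3631]
P' = Q + AᵀP(A−BK) = [8.8523 -11.6738; -11.6738 17.3631]
tr(P') = 26.2154


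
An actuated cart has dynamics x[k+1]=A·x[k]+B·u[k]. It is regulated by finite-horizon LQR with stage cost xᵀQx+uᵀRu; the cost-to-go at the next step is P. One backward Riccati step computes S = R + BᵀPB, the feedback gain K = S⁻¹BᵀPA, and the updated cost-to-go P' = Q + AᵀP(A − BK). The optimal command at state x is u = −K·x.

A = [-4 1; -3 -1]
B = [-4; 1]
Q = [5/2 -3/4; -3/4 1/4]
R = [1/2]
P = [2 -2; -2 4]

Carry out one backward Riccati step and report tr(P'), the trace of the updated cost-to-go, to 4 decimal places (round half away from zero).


23.2262

BᵀP = [-10.0000 12.0000]
S = R + BᵀPB = [1/2] + [52.0000] = [52.5000]
BᵀPA = [4.0000 -22.0000]
K = S⁻¹·BᵀPA = [0.0762 -0.4190]
A−BK = [-3.6952 -0.6762; -3.0762 -0.5810]
AᵀP(A−BK) = [19.6952 3.6762; 3.6762 0.7810]
P' = Q + AᵀP(A−BK) = [22.1952 2.9262; 2.9262 1.0310]
tr(P') = 23.2262


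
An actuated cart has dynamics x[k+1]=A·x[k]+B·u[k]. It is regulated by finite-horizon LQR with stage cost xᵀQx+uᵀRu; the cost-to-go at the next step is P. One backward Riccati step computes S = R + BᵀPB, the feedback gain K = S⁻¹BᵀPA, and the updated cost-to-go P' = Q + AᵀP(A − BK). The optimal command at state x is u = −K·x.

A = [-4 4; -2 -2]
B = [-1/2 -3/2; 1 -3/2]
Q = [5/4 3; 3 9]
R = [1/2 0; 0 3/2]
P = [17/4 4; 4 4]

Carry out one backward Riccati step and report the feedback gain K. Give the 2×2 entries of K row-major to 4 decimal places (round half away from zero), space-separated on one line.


-0.4088 -0.5839 1.8686 -0.7591

BᵀP = [1.8750 2.0000; -12.3750 -12.0000]
S = R + BᵀPB = [1/2 0; 0 3/2] + [1.0625 -5.8125; -5.8125 36.5625] = [1.5625 -5.8125; -5.8125 38.0625]
BᵀPA = [-11.5000 3.5000; 73.5000 -25.5000]
K = S⁻¹·BᵀPA = [-0.4088 -0.5839; 1.8686 -0.7591]
A−BK = [-1.4015 2.5693; 1.2117 -2.5547]
AᵀP(A−BK) = [5.9562 -2.9197; -2.9197 2.6861]
P' = Q + AᵀP(A−BK) = [7.2062 0.0803; 0.0803 11.6861]
tr(P') = 18.8923


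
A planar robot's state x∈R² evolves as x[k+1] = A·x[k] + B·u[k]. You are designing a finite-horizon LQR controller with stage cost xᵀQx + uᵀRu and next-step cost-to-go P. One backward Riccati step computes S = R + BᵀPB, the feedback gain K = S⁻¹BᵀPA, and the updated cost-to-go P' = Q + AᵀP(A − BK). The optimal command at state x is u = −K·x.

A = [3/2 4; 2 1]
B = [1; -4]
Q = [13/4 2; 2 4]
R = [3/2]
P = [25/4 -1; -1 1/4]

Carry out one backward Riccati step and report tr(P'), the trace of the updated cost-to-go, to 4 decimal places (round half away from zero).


24.9984

BᵀP = [10.2500 -2.0000]
S = R + BᵀPB = [3/2] + [18.2500] = [19.7500]
BᵀPA = [11.3750 39.0000]
K = S⁻¹·BᵀPA = [0.5759 1.9747]
A−BK = [0.9241 2.0253; 4.3038 8.8987]
AᵀP(A−BK) = [2.5111 6.0380; 6.0380 15.2373]
P' = Q + AᵀP(A−BK) = [5.7611 8.0380; 8.0380 19.2373]
tr(P') = 24.9984


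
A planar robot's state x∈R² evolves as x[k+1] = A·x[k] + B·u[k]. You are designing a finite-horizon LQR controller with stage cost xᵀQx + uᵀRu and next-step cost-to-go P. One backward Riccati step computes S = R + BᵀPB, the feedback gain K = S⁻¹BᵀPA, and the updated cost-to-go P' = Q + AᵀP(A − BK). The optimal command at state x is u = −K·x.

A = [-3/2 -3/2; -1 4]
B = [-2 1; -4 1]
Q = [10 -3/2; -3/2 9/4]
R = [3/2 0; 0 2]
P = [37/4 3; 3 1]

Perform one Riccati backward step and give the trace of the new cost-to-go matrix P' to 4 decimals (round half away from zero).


BᵀP = [-30.5000 -10.0000; 12.2500 4.0000]
S = R + BᵀPB = [3/2 0; 0 2] + [101.0000 -40.5000; -40.5000 16.2500] = [102.5000 -40.5000; -40.5000 18.2500]
BᵀPA = [55.7500 5.7500; -22.3750 -2.3750]
K = S⁻¹·BᵀPA = [0.4829 0.0380; -0.1544 -0.0458]
A−BK = [-0.3798 -1.3782; 1.0860 4.1978]
AᵀP(A−BK) = [0.4364 0.1692; 0.1692 0.4852]
P' = Q + AᵀP(A−BK) = [10.4364 -1.3308; -1.3308 2.7352]
tr(P') = 13.1716

13.1716


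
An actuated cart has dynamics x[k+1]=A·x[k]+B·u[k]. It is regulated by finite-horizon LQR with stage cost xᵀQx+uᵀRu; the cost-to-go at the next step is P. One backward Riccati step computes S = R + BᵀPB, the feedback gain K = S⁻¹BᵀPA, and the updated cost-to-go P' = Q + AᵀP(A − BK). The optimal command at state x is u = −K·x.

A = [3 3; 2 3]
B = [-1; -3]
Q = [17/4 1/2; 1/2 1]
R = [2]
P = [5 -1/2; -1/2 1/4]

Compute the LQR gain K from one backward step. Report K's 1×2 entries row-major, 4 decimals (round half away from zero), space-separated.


BᵀP = [-3.5000 -0.2500]
S = R + BᵀPB = [2] + [4.2500] = [6.2500]
BᵀPA = [-11.0000 -11.2500]
K = S⁻¹·BᵀPA = [-1.7600 -1.8000]
A−BK = [1.2400 1.2000; -3.2800 -2.4000]
AᵀP(A−BK) = [20.6400 19.2000; 19.2000 18.0000]
P' = Q + AᵀP(A−BK) = [24.8900 19.7000; 19.7000 19.0000]
tr(P') = 43.8900

-1.7600 -1.8000


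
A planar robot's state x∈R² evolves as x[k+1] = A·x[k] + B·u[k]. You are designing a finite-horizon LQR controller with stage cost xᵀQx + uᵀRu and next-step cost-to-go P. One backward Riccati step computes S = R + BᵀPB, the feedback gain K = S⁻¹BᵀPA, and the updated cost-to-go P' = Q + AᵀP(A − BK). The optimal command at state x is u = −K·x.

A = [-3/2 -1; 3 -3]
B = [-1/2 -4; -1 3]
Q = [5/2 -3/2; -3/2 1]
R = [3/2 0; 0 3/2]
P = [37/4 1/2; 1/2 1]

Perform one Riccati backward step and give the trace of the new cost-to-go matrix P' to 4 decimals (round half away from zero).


BᵀP = [-5.1250 -1.2500; -35.5000 1.0000]
S = R + BᵀPB = [3/2 0; 0 3/2] + [3.8125 16.7500; 16.7500 145.0000] = [5.3125 16.7500; 16.7500 146.5000]
BᵀPA = [3.9375 8.8750; 56.2500 32.5000]
K = S⁻¹·BᵀPA = [-0.7340 1.5186; 0.4679 0.0482]
A−BK = [0.0045 -0.0478; 0.8623 -1.6261]
AᵀP(A−BK) = [1.8843 -3.0667; -3.0667 6.2057]
P' = Q + AᵀP(A−BK) = [4.3843 -4.5667; -4.5667 7.2057]
tr(P') = 11.5899

11.5899


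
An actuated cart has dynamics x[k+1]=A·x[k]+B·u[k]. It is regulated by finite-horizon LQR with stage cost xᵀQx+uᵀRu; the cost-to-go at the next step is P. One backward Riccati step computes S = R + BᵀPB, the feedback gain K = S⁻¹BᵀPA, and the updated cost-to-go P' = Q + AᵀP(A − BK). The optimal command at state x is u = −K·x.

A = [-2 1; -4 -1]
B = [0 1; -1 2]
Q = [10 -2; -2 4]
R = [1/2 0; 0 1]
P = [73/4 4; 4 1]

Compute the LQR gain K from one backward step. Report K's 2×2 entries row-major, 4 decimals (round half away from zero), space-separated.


BᵀP = [-4.0000 -1.0000; 26.2500 6.0000]
S = R + BᵀPB = [1/2 0; 0 1] + [1.0000 -6.0000; -6.0000 38.2500] = [1.5000 -6.0000; -6.0000 39.2500]
BᵀPA = [12.0000 -3.0000; -76.5000 20.2500]
K = S⁻¹·BᵀPA = [0.5246 0.1639; -1.8689 0.5410]
A−BK = [-0.1311 0.4590; 0.2623 -1.9180]
AᵀP(A−BK) = [3.7377 -1.0820; -1.0820 0.7869]
P' = Q + AᵀP(A−BK) = [13.7377 -3.0820; -3.0820 4.7869]
tr(P') = 18.5246

0.5246 0.1639 -1.8689 0.5410


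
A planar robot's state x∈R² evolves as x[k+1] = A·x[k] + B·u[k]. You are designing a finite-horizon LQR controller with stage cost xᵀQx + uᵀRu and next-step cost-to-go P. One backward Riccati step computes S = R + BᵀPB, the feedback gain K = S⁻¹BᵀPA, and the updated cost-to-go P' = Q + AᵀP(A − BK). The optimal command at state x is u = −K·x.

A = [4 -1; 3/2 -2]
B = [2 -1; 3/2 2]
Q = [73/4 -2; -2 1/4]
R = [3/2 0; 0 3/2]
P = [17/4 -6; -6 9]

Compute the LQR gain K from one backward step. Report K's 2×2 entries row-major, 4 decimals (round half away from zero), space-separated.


BᵀP = [-0.5000 1.5000; -16.2500 24.0000]
S = R + BᵀPB = [3/2 0; 0 3/2] + [1.2500 3.5000; 3.5000 64.2500] = [2.7500 3.5000; 3.5000 65.7500]
BᵀPA = [0.2500 -2.5000; -29.0000 -31.7500]
K = S⁻¹·BᵀPA = [0.6997 -0.3159; -0.4783 -0.4661]
A−BK = [2.1224 -0.8343; 1.4071 -0.5940]
AᵀP(A−BK) = [2.2041 -0.4372; -0.4372 0.6624]
P' = Q + AᵀP(A−BK) = [20.4541 -2.4372; -2.4372 0.9124]
tr(P') = 21.3665

0.6997 -0.3159 -0.4783 -0.4661


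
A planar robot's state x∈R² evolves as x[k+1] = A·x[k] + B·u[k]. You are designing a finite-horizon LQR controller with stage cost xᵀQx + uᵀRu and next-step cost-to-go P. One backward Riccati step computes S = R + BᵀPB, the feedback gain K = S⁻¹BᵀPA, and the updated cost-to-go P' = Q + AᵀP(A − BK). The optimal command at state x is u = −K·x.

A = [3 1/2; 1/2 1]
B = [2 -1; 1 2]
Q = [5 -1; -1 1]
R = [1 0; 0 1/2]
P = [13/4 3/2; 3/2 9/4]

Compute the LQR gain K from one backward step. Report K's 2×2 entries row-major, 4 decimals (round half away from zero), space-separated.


BᵀP = [8.0000 5.2500; -0.2500 3.0000]
S = R + BᵀPB = [1 0; 0 1/2] + [21.2500 2.5000; 2.5000 6.2500] = [22.2500 2.5000; 2.5000 6.7500]
BᵀPA = [26.6250 9.2500; 0.7500 2.8750]
K = S⁻¹·BᵀPA = [1.2356 0.3838; -0.3465 0.2838]
A−BK = [0.1824 0.0161; -0.0426 0.0486]
AᵀP(A−BK) = [1.6755 0.4422; 0.4422 0.1961]
P' = Q + AᵀP(A−BK) = [6.6755 -0.5578; -0.5578 1.1961]
tr(P') = 7.8716

1.2356 0.3838 -0.3465 0.2838


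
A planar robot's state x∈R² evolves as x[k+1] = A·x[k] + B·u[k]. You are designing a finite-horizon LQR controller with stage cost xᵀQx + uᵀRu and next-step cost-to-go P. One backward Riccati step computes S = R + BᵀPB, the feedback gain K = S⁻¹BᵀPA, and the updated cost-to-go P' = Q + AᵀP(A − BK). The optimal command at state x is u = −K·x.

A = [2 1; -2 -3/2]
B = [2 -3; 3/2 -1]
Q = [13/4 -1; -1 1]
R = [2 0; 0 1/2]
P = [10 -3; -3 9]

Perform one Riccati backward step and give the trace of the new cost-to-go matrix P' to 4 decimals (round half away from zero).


30.6304

BᵀP = [15.5000 7.5000; -27.0000 0.0000]
S = R + BᵀPB = [2 0; 0 1/2] + [42.2500 -54.0000; -54.0000 81.0000] = [44.2500 -54.0000; -54.0000 81.5000]
BᵀPA = [16.0000 4.2500; -54.0000 -27.0000]
K = S⁻¹·BᵀPA = [-2.3350 -1.6102; -2.2097 -1.3982]
A−BK = [0.0409 0.0259; -0.7072 -0.4829]
AᵀP(A−BK) = [18.0373 12.2625; 12.2625 8.3431]
P' = Q + AᵀP(A−BK) = [21.2873 11.2625; 11.2625 9.3431]
tr(P') = 30.6304


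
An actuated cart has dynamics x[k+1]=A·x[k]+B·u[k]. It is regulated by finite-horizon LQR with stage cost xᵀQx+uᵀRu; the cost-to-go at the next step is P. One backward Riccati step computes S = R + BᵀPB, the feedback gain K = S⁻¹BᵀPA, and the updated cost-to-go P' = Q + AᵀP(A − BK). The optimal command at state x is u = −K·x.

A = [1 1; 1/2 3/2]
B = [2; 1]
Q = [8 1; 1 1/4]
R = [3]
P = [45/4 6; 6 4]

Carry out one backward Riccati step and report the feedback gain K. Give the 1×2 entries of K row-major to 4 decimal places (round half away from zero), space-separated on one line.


0.4803 0.6908

BᵀP = [28.5000 16.0000]
S = R + BᵀPB = [3] + [73.0000] = [76.0000]
BᵀPA = [36.5000 52.5000]
K = S⁻¹·BᵀPA = [0.4803 0.6908]
A−BK = [0.0395 -0.3816; 0.0197 0.8092]
AᵀP(A−BK) = [0.7204 1.0362; 1.0362 1.9836]
P' = Q + AᵀP(A−BK) = [8.7204 2.0362; 2.0362 2.2336]
tr(P') = 10.9539


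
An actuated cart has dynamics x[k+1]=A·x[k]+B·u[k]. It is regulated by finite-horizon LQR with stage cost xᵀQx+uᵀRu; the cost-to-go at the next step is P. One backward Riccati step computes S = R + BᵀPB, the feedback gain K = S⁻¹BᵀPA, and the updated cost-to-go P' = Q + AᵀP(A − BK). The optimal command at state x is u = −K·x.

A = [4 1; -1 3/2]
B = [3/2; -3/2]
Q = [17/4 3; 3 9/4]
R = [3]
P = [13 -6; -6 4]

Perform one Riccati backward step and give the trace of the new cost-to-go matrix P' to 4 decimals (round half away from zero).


26.1484

BᵀP = [28.5000 -15.0000]
S = R + BᵀPB = [3] + [65.2500] = [68.2500]
BᵀPA = [129.0000 6.0000]
K = S⁻¹·BᵀPA = [1.8901 0.0879]
A−BK = [1.1648 0.8681; 1.8352 1.6319]
AᵀP(A−BK) = [16.1758 4.6593; 4.6593 3.4725]
P' = Q + AᵀP(A−BK) = [20.4258 7.6593; 7.6593 5.7225]
tr(P') = 26.1484


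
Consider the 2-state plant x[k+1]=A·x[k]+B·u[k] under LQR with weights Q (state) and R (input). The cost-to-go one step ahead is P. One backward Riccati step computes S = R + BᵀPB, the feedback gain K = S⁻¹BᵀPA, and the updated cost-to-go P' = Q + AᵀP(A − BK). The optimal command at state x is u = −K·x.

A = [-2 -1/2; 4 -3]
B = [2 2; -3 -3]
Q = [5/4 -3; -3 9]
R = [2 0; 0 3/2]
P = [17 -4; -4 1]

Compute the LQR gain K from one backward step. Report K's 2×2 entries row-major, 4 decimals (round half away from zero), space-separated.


-0.4631 0.0341 -0.6175 0.0454

BᵀP = [46.0000 -11.0000; 46.0000 -11.0000]
S = R + BᵀPB = [2 0; 0 3/2] + [125.0000 125.0000; 125.0000 125.0000] = [127.0000 125.0000; 125.0000 126.5000]
BᵀPA = [-136.0000 10.0000; -136.0000 10.0000]
K = S⁻¹·BᵀPA = [-0.4631 0.0341; -0.6175 0.0454]
A−BK = [0.1612 -0.6589; 0.7582 -2.7616]
AᵀP(A−BK) = [1.0397 -0.1941; -0.1941 0.4554]
P' = Q + AᵀP(A−BK) = [2.2897 -3.1941; -3.1941 9.4554]
tr(P') = 11.7452


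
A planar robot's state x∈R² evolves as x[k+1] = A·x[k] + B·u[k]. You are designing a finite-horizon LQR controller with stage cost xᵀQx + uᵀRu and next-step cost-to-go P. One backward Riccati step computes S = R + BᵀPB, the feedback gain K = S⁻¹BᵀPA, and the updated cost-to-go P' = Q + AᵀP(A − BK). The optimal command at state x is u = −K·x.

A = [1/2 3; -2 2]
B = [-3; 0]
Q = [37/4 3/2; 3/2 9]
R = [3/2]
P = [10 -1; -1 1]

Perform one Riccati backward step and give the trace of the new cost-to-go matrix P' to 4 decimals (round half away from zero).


26.8156

BᵀP = [-30.0000 3.0000]
S = R + BᵀPB = [3/2] + [90.0000] = [91.5000]
BᵀPA = [-21.0000 -84.0000]
K = S⁻¹·BᵀPA = [-0.2295 -0.9180]
A−BK = [-0.1885 0.2459; -2.0000 2.0000]
AᵀP(A−BK) = [3.6803 -3.2787; -3.2787 4.8852]
P' = Q + AᵀP(A−BK) = [12.9303 -1.7787; -1.7787 13.8852]
tr(P') = 26.8156


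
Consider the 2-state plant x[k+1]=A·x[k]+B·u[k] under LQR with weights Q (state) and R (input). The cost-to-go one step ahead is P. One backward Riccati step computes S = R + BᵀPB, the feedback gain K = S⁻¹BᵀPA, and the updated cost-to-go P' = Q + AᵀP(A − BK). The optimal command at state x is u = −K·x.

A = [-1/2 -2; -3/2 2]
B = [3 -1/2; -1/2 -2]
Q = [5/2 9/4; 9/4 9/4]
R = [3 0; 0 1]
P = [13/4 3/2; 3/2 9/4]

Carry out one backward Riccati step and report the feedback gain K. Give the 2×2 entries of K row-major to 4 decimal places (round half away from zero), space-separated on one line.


BᵀP = [9.0000 3.3750; -4.6250 -5.2500]
S = R + BᵀPB = [3 0; 0 1] + [25.3125 -11.2500; -11.2500 12.8125] = [28.3125 -11.2500; -11.2500 13.8125]
BᵀPA = [-9.5625 -11.2500; 10.1875 -1.2500]
K = S⁻¹·BᵀPA = [-0.0661 -0.6406; 0.6838 -0.6123]
A−BK = [0.0401 -0.3842; -0.1655 0.4551]
AᵀP(A−BK) = [0.5276 -0.3885; -0.3885 2.0274]
P' = Q + AᵀP(A−BK) = [3.0276 1.8615; 1.8615 4.2774]
tr(P') = 7.3050

-0.0661 -0.6406 0.6838 -0.6123


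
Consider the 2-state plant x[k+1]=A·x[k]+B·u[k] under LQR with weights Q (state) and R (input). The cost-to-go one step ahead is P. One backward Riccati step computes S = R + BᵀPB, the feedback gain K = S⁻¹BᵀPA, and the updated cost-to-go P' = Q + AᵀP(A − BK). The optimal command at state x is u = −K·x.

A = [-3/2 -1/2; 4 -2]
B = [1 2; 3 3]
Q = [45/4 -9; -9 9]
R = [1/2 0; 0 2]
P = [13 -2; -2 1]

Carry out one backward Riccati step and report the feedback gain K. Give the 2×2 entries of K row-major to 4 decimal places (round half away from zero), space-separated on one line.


2.6929 -0.6515 -2.0456 0.0788

BᵀP = [7.0000 1.0000; 20.0000 -1.0000]
S = R + BᵀPB = [1/2 0; 0 2] + [10.0000 17.0000; 17.0000 37.0000] = [10.5000 17.0000; 17.0000 39.0000]
BᵀPA = [-6.5000 -5.5000; -34.0000 -8.0000]
K = S⁻¹·BᵀPA = [2.6929 -0.6515; -2.0456 0.0788]
A−BK = [-0.1017 -0.0062; 2.0581 -0.2822]
AᵀP(A−BK) = [17.2023 -1.8039; -1.8039 0.2977]
P' = Q + AᵀP(A−BK) = [28.4523 -10.8039; -10.8039 9.2977]
tr(P') = 37.7500


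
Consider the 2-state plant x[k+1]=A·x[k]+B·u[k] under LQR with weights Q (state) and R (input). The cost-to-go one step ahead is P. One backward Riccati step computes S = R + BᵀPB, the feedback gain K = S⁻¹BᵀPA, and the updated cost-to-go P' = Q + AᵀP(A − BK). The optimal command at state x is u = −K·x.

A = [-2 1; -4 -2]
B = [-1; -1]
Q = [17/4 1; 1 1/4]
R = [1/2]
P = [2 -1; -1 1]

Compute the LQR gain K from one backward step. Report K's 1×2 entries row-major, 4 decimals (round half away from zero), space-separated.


1.3333 -0.6667

BᵀP = [-1.0000 0.0000]
S = R + BᵀPB = [1/2] + [1.0000] = [1.5000]
BᵀPA = [2.0000 -1.0000]
K = S⁻¹·BᵀPA = [1.3333 -0.6667]
A−BK = [-0.6667 0.3333; -2.6667 -2.6667]
AᵀP(A−BK) = [5.3333 5.3333; 5.3333 9.3333]
P' = Q + AᵀP(A−BK) = [9.5833 6.3333; 6.3333 9.5833]
tr(P') = 19.1667


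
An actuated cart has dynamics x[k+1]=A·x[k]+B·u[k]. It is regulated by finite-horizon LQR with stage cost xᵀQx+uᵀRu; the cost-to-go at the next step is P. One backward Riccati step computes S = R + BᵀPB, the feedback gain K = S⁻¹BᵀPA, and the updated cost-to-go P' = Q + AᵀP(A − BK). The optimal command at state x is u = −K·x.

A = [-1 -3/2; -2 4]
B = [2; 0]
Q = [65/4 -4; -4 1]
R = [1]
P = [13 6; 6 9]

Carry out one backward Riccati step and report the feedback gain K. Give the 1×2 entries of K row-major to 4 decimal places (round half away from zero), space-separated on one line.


-0.9434 0.1698

BᵀP = [26.0000 12.0000]
S = R + BᵀPB = [1] + [52.0000] = [53.0000]
BᵀPA = [-50.0000 9.0000]
K = S⁻¹·BᵀPA = [-0.9434 0.1698]
A−BK = [0.8868 -1.8396; -2.0000 4.0000]
AᵀP(A−BK) = [25.8302 -50.0094; -50.0094 99.7217]
P' = Q + AᵀP(A−BK) = [42.0802 -54.0094; -54.0094 100.7217]
tr(P') = 142.8019
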